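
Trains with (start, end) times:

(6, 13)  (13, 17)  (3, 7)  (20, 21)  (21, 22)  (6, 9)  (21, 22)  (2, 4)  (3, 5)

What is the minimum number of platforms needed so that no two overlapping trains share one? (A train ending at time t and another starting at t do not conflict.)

3

starts: [2, 3, 3, 6, 6, 13, 20, 21, 21]
ends:   [4, 5, 7, 9, 13, 17, 21, 22, 22]
s2→1 s3→2 s3→3  — peak 3.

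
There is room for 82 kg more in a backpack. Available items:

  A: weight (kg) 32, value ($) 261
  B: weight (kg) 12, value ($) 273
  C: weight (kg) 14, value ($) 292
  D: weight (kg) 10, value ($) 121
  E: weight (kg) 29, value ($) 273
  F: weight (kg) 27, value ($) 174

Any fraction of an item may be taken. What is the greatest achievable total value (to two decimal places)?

Sort by value per unit weight and fill in that order.
Ratios (sorted): B 22.75, C 20.86, D 12.10, E 9.41, A 8.16, F 6.44
take B (12 @ 273); take C (14 @ 292); take D (10 @ 121); take E (29 @ 273); take 17/32 of A → 138.66. Capacity used 82/82.
Total value = 1097.66

1097.66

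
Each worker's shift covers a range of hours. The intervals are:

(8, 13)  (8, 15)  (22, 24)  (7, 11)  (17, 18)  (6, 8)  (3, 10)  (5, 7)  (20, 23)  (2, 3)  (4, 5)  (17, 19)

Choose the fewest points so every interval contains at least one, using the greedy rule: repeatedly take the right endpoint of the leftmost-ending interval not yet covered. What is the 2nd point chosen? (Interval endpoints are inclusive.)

5

Process intervals by earliest right end; each time one isn't hit yet, stab at its right endpoint.
By right end: [2,3]  [4,5]  [5,7]  [6,8]  [3,10]  [7,11]  [8,13]  [8,15]  [17,18]  [17,19]  [20,23]  [22,24]
[2,3] uncovered → point at 3; [4,5] uncovered → point at 5; [6,8] uncovered → point at 8; [17,18] uncovered → point at 18; [20,23] uncovered → point at 23.
Points: 3, 5, 8, 18, 23 (5 total).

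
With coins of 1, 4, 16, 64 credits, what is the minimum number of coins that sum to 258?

6

258 − 4×64→2 − 2×1→0
Total coins = 4 + 2 = 6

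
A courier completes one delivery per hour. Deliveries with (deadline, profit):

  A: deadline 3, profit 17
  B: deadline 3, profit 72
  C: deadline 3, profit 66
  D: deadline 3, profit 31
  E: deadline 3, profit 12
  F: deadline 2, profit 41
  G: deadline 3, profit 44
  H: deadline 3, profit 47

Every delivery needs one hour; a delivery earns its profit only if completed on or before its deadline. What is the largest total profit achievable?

Sort by profit descending; place each in the latest free slot ≤ its deadline.
By profit: B(d3,72), C(d3,66), H(d3,47), G(d3,44), F(d2,41), D(d3,31), A(d3,17), E(d3,12)
B→slot 3; C→slot 2; H→slot 1; G skipped; F skipped; D skipped; A skipped; E skipped.
Profit = 47 + 66 + 72 = 185

185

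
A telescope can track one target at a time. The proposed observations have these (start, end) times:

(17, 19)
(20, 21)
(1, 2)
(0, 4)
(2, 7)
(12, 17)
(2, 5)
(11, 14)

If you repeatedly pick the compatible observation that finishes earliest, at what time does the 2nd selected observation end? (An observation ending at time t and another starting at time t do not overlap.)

5

Sort by end time and greedily take each interval whose start is ≥ the last chosen end.
Sorted by end: (1,2)  (0,4)  (2,5)  (2,7)  (11,14)  (12,17)  (17,19)  (20,21)
take (1,2); take (2,5); skip (2,7); take (11,14); take (17,19); take (20,21).
Selected: (1,2) (2,5) (11,14) (17,19) (20,21)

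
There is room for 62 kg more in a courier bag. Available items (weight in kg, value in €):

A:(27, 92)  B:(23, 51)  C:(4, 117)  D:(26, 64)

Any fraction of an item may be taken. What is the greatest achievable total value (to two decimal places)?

284.09

Sort by value per unit weight and fill in that order.
Order: C (117/4=29.25) > A (92/27=3.41) > D (64/26=2.46) > B (51/23=2.22)
Fill: take C (4 @ 117) → take A (27 @ 92) → take D (26 @ 64) → take 5/23 of B → 11.09; 62/62 used.
Total value = 284.09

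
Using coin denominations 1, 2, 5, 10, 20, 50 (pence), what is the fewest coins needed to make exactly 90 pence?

3

90 − 1×50→40 − 2×20→0
Total coins = 1 + 2 = 3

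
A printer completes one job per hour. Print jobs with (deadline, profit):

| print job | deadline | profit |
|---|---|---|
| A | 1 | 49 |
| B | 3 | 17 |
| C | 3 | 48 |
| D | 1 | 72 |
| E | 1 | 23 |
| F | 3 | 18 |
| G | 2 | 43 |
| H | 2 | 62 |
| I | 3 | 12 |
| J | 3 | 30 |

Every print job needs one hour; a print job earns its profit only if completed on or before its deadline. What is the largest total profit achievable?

182

Take jobs in profit order; each goes to the latest open slot no later than its deadline.
By profit: D(d1,72), H(d2,62), A(d1,49), C(d3,48), G(d2,43), J(d3,30), E(d1,23), F(d3,18), B(d3,17), I(d3,12)
D→slot 1; H→slot 2; A skipped; C→slot 3; G skipped; J skipped; E skipped; F skipped; B skipped; I skipped.
Profit = 72 + 62 + 48 = 182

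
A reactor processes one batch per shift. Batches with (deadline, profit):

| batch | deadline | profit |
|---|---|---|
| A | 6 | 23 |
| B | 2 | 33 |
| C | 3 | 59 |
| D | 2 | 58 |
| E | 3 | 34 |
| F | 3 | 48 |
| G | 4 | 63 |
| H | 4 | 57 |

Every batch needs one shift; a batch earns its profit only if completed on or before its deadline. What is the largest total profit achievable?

260

Sort by profit descending; place each in the latest free slot ≤ its deadline.
Profit order: G=63 C=59 D=58 H=57 F=48 E=34 B=33 A=23
Assign: G→slot 4, C→slot 3, D→slot 2, H→slot 1, F skipped, E skipped, B skipped, A→slot 6.
Slots: [1:H] [2:D] [3:C] [4:G] [6:A]
Profit = 57 + 58 + 59 + 63 + 23 = 260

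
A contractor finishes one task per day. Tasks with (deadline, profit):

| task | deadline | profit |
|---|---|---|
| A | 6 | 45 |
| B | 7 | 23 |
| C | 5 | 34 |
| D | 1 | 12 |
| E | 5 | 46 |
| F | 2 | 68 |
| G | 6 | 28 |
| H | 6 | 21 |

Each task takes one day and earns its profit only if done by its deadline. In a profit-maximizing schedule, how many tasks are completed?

7

Sort by profit descending; place each in the latest free slot ≤ its deadline.
By profit: F(d2,68), E(d5,46), A(d6,45), C(d5,34), G(d6,28), B(d7,23), H(d6,21), D(d1,12)
F→slot 2; E→slot 5; A→slot 6; C→slot 4; G→slot 3; B→slot 7; H→slot 1; D skipped.
7 of 8 scheduled.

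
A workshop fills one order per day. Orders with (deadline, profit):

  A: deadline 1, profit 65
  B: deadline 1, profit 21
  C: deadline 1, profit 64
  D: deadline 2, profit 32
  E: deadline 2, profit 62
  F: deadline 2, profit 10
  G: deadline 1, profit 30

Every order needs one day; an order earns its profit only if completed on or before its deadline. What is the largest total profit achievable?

Profit order: A=65 C=64 E=62 D=32 G=30 B=21 F=10
Assign: A→slot 1, C skipped, E→slot 2, D skipped, G skipped, B skipped, F skipped.
Slots: [1:A] [2:E]
Profit = 65 + 62 = 127

127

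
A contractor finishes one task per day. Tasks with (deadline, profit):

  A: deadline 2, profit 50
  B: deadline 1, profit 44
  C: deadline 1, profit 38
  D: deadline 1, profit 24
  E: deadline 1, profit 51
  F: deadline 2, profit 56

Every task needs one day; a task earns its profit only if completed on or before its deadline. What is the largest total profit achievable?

Sort by profit descending; place each in the latest free slot ≤ its deadline.
Profit order: F=56 E=51 A=50 B=44 C=38 D=24
Assign: F→slot 2, E→slot 1, A skipped, B skipped, C skipped, D skipped.
Slots: [1:E] [2:F]
Profit = 51 + 56 = 107

107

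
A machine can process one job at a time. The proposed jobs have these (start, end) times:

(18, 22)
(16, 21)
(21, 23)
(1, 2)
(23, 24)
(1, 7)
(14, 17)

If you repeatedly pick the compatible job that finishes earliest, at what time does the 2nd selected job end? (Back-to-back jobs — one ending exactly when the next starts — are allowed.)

17

Greedy by earliest finish: after sorting by end time, pick each interval compatible with the last pick.
By end time: (1,2), (1,7), (14,17), (16,21), (18,22), (21,23), (23,24).
Pick (1,2); next start ≥ 2 → (14,17); next start ≥ 17 → (18,22); next start ≥ 22 → (23,24).
Selected: (1,2) (14,17) (18,22) (23,24)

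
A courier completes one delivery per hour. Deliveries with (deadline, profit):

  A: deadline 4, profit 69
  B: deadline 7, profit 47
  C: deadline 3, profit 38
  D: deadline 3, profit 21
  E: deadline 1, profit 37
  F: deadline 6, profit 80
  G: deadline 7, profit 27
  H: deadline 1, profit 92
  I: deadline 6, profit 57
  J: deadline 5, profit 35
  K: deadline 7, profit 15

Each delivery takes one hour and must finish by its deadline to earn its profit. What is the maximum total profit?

Sort by profit descending; place each in the latest free slot ≤ its deadline.
Profit order: H=92 F=80 A=69 I=57 B=47 C=38 E=37 J=35 G=27 D=21 K=15
Assign: H→slot 1, F→slot 6, A→slot 4, I→slot 5, B→slot 7, C→slot 3, E skipped, J→slot 2, G skipped, D skipped, K skipped.
Slots: [1:H] [2:J] [3:C] [4:A] [5:I] [6:F] [7:B]
Profit = 92 + 35 + 38 + 69 + 57 + 80 + 47 = 418

418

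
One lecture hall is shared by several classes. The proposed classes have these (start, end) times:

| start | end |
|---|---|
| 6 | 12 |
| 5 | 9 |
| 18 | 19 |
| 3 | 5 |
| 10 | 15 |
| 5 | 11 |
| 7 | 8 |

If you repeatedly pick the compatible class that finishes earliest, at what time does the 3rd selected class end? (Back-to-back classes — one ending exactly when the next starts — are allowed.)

15

Greedy by earliest finish: after sorting by end time, pick each interval compatible with the last pick.
By end time: (3,5), (7,8), (5,9), (5,11), (6,12), (10,15), (18,19).
Pick (3,5); next start ≥ 5 → (7,8); next start ≥ 8 → (10,15); next start ≥ 15 → (18,19).
Selected: (3,5) (7,8) (10,15) (18,19)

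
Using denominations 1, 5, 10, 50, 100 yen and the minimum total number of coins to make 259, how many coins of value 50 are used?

1

Greedy: take as many of the largest coin as possible, then repeat with the remainder.
259 = 2×100 + 1×50 + 1×5 + 4×1
Count of 50: 1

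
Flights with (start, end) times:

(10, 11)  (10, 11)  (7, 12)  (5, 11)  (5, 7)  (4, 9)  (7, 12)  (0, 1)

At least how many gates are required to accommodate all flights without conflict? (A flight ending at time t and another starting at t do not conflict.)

5

Events (time:±→running): 0:+→1 1:-→0 4:+→1 5:+→2 5:+→3 7:-→2 7:+→3 7:+→4 9:-→3 10:+→4 10:+→5 … peak 5.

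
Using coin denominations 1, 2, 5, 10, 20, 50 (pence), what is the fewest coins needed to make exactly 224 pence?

224 − 4×50→24 − 1×20→4 − 2×2→0
Total coins = 4 + 1 + 2 = 7

7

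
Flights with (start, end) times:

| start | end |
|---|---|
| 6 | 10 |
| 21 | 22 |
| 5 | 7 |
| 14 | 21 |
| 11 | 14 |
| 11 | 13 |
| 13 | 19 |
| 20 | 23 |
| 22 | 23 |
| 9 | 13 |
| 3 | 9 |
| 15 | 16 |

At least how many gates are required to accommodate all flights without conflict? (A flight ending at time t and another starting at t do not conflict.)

3

Events (time:±→running): 3:+→1 5:+→2 6:+→3 … peak 3.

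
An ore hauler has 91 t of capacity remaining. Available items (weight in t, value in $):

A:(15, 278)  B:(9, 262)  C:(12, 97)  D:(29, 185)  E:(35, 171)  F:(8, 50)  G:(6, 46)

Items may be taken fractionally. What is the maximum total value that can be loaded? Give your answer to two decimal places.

Sort by value per unit weight and fill in that order.
Ratios (sorted): B 29.11, A 18.53, C 8.08, G 7.67, D 6.38, F 6.25, E 4.89
take B (9 @ 262); take A (15 @ 278); take C (12 @ 97); take G (6 @ 46); take D (29 @ 185); take F (8 @ 50); take 12/35 of E → 58.63. Capacity used 91/91.
Total value = 976.63

976.63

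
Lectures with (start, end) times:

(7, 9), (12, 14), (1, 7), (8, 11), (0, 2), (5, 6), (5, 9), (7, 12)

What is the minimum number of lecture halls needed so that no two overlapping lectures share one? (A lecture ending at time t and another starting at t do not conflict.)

4

Count concurrent intervals with a sweep; the peak is the room count.
Events (time:±→running): 0:+→1 1:+→2 2:-→1 5:+→2 5:+→3 6:-→2 7:-→1 7:+→2 7:+→3 8:+→4 … peak 4.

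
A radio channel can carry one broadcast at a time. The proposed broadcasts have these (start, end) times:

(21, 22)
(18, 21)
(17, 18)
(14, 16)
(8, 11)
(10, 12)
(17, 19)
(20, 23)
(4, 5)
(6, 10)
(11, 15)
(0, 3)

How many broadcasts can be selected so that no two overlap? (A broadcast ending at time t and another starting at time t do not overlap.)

By end time: (0,3), (4,5), (6,10), (8,11), (10,12), (11,15), (14,16), (17,18), (17,19), (18,21), (21,22), (20,23).
Pick (0,3); next start ≥ 3 → (4,5); next start ≥ 5 → (6,10); next start ≥ 10 → (10,12); next start ≥ 12 → (14,16); next start ≥ 16 → (17,18); next start ≥ 18 → (18,21); next start ≥ 21 → (21,22).
Selected 8 broadcasts.

8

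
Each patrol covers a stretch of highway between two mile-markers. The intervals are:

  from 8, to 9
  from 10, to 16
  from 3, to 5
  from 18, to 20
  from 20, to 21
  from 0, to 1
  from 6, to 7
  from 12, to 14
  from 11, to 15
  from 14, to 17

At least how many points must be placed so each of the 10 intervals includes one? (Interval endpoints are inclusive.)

By right end: [0,1]  [3,5]  [6,7]  [8,9]  [12,14]  [11,15]  [10,16]  [14,17]  [18,20]  [20,21]
[0,1] uncovered → point at 1; [3,5] uncovered → point at 5; [6,7] uncovered → point at 7; [8,9] uncovered → point at 9; [12,14] uncovered → point at 14; [18,20] uncovered → point at 20.
Points: 1, 5, 7, 9, 14, 20 (6 total).

6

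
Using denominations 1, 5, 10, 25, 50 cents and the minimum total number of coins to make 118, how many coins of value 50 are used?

Use the largest denomination that fits, subtract, and repeat.
118 = 2×50 + 1×10 + 1×5 + 3×1
Count of 50: 2

2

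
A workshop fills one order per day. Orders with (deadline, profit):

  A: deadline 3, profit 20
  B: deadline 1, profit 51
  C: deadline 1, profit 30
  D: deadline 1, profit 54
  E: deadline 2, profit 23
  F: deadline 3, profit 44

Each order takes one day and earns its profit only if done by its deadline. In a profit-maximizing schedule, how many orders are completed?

3

By profit: D(d1,54), B(d1,51), F(d3,44), C(d1,30), E(d2,23), A(d3,20)
D→slot 1; B skipped; F→slot 3; C skipped; E→slot 2; A skipped.
3 of 6 scheduled.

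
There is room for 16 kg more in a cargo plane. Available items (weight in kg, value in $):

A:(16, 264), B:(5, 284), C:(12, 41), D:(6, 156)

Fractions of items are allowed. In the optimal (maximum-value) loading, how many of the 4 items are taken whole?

2

Order: B (284/5=56.80) > D (156/6=26.00) > A (264/16=16.50) > C (41/12=3.42)
Fill: take B (5 @ 284) → take D (6 @ 156) → take 5/16 of A → 82.50; 16/16 used.
2 item(s) taken whole; one partial (take 5/16 of A).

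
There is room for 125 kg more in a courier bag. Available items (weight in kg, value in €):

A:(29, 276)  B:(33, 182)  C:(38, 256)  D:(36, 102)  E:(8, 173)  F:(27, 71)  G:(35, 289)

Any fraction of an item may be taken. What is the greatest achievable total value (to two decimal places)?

1076.73

Greedy by value/weight ratio, highest first.
Ratios (sorted): E 21.62, A 9.52, G 8.26, C 6.74, B 5.52, D 2.83, F 2.63
take E (8 @ 173); take A (29 @ 276); take G (35 @ 289); take C (38 @ 256); take 15/33 of B → 82.73. Capacity used 125/125.
Total value = 1076.73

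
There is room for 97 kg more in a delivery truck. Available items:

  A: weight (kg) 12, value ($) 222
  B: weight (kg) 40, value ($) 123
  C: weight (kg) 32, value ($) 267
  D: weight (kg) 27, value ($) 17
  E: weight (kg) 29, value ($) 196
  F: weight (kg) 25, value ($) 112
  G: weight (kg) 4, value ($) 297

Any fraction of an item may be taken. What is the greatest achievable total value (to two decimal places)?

1071.60

Ratios (sorted): G 74.25, A 18.50, C 8.34, E 6.76, F 4.48, B 3.08, D 0.63
take G (4 @ 297); take A (12 @ 222); take C (32 @ 267); take E (29 @ 196); take 20/25 of F → 89.60. Capacity used 97/97.
Total value = 1071.60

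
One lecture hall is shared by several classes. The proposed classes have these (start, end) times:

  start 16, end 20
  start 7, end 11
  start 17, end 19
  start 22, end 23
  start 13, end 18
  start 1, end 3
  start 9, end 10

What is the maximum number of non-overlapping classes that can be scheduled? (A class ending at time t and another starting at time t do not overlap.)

4

Order by finish time; keep every interval that doesn't clash with the previous kept one.
Sorted by end: (1,3)  (9,10)  (7,11)  (13,18)  (17,19)  (16,20)  (22,23)
take (1,3); take (9,10); skip (7,11); take (13,18); skip (17,19); take (22,23).
Selected 4 classes.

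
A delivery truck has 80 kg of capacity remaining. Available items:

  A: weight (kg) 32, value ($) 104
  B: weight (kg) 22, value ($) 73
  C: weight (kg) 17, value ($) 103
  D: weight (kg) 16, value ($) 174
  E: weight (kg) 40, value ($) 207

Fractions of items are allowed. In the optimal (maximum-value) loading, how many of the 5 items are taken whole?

3

Ratios (sorted): D 10.88, C 6.06, E 5.17, B 3.32, A 3.25
take D (16 @ 174); take C (17 @ 103); take E (40 @ 207); take 7/22 of B → 23.23. Capacity used 80/80.
3 item(s) taken whole; one partial (take 7/22 of B).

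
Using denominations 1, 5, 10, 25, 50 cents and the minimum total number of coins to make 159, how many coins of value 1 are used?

Greedy: take as many of the largest coin as possible, then repeat with the remainder.
159 − 3×50→9 − 1×5→4 − 4×1→0
Count of 1: 4

4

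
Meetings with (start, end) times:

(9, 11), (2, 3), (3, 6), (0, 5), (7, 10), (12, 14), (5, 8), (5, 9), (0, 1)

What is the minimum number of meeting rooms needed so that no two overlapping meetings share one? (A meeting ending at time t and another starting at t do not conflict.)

3

Count concurrent intervals with a sweep; the peak is the room count.
starts: [0, 0, 2, 3, 5, 5, 7, 9, 12]
ends:   [1, 3, 5, 6, 8, 9, 10, 11, 14]
s0→1 s0→2 e1→1 s2→2 e3→1 s3→2 e5→1 s5→2 s5→3  — peak 3.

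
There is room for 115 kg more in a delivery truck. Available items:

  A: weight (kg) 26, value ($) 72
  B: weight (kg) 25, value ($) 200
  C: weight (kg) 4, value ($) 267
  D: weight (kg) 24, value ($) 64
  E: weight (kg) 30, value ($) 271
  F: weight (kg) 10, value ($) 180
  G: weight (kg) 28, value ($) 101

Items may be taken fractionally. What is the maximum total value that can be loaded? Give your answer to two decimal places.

1068.85

Greedy by value/weight ratio, highest first.
Ratios (sorted): C 66.75, F 18.00, E 9.03, B 8.00, G 3.61, A 2.77, D 2.67
take C (4 @ 267); take F (10 @ 180); take E (30 @ 271); take B (25 @ 200); take G (28 @ 101); take 18/26 of A → 49.85. Capacity used 115/115.
Total value = 1068.85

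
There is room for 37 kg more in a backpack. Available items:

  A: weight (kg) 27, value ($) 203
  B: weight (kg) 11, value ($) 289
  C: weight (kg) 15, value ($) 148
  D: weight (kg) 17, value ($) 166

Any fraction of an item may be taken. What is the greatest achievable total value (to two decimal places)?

Order: B (289/11=26.27) > C (148/15=9.87) > D (166/17=9.76) > A (203/27=7.52)
Fill: take B (11 @ 289) → take C (15 @ 148) → take 11/17 of D → 107.41; 37/37 used.
Total value = 544.41

544.41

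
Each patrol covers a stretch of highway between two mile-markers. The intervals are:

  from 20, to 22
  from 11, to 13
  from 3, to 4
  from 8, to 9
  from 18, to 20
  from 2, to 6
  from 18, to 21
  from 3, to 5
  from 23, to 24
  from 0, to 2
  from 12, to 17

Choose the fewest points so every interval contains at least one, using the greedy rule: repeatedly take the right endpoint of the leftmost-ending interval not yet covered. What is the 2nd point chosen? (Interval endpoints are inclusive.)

4

Process intervals by earliest right end; each time one isn't hit yet, stab at its right endpoint.
Sorted: [0,2] [3,4] [3,5] [2,6] [8,9] [11,13] [12,17] [18,20] [18,21] [20,22] [23,24]
{[0,2]} hit by 2; {[3,4],[3,5],[2,6]} hit by 4; {[8,9]} hit by 9; {[11,13],[12,17]} hit by 13; {[18,20],[18,21],[20,22]} hit by 20; {[23,24]} hit by 24.
Points: 2, 4, 9, 13, 20, 24 (6 total).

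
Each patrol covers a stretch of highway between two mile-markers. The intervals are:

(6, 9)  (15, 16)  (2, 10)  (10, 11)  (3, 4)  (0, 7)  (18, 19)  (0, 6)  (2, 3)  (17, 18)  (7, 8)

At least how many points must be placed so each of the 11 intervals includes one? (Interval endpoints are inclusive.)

Process intervals by earliest right end; each time one isn't hit yet, stab at its right endpoint.
Sorted: [2,3] [3,4] [0,6] [0,7] [7,8] [6,9] [2,10] [10,11] [15,16] [17,18] [18,19]
{[2,3],[3,4],[0,6],[0,7]} hit by 3; {[7,8],[6,9],[2,10]} hit by 8; {[10,11]} hit by 11; {[15,16]} hit by 16; {[17,18],[18,19]} hit by 18.
Points: 3, 8, 11, 16, 18 (5 total).

5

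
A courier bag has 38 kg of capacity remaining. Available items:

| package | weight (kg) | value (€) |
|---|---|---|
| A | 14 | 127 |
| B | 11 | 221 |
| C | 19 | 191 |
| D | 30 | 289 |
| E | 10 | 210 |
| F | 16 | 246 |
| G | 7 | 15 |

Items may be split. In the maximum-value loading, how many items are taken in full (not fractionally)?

Ratios (sorted): E 21.00, B 20.09, F 15.38, C 10.05, D 9.63, A 9.07, G 2.14
take E (10 @ 210); take B (11 @ 221); take F (16 @ 246); take 1/19 of C → 10.05. Capacity used 38/38.
3 item(s) taken whole; one partial (take 1/19 of C).

3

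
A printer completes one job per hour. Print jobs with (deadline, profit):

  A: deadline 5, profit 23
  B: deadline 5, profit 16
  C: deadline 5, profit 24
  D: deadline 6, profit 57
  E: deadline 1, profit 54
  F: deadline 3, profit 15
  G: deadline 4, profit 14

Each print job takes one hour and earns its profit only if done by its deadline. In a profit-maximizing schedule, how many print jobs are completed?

6

Sort by profit descending; place each in the latest free slot ≤ its deadline.
Profit order: D=57 E=54 C=24 A=23 B=16 F=15 G=14
Assign: D→slot 6, E→slot 1, C→slot 5, A→slot 4, B→slot 3, F→slot 2, G skipped.
Slots: [1:E] [2:F] [3:B] [4:A] [5:C] [6:D]
6 of 7 scheduled.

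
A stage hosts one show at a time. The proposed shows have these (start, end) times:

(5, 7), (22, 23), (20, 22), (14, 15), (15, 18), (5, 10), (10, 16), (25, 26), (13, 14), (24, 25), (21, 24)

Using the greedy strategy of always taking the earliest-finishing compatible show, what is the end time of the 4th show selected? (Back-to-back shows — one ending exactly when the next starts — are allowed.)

Greedy by earliest finish: after sorting by end time, pick each interval compatible with the last pick.
Sorted by end: (5,7)  (5,10)  (13,14)  (14,15)  (10,16)  (15,18)  (20,22)  (22,23)  (21,24)  (24,25)  (25,26)
take (5,7); take (13,14); take (14,15); take (15,18); take (20,22); take (22,23); take (24,25); take (25,26).
Selected: (5,7) (13,14) (14,15) (15,18) (20,22) (22,23) (24,25) (25,26)

18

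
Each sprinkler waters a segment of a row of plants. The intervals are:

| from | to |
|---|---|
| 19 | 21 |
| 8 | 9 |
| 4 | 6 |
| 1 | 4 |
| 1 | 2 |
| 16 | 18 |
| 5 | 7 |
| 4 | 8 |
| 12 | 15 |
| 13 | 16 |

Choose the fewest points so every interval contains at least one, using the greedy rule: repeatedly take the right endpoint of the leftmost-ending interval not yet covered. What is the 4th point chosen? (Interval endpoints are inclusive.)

By right end: [1,2]  [1,4]  [4,6]  [5,7]  [4,8]  [8,9]  [12,15]  [13,16]  [16,18]  [19,21]
[1,2] uncovered → point at 2; [4,6] uncovered → point at 6; [8,9] uncovered → point at 9; [12,15] uncovered → point at 15; [16,18] uncovered → point at 18; [19,21] uncovered → point at 21.
Points: 2, 6, 9, 15, 18, 21 (6 total).

15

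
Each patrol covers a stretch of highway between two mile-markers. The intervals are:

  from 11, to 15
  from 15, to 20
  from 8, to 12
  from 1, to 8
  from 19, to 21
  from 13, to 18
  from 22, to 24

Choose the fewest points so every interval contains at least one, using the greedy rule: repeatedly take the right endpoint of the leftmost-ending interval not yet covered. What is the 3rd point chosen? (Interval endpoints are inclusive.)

Sort by right endpoint; whenever an interval is uncovered, place a point at its right end.
By right end: [1,8]  [8,12]  [11,15]  [13,18]  [15,20]  [19,21]  [22,24]
[1,8] uncovered → point at 8; [11,15] uncovered → point at 15; [19,21] uncovered → point at 21; [22,24] uncovered → point at 24.
Points: 8, 15, 21, 24 (4 total).

21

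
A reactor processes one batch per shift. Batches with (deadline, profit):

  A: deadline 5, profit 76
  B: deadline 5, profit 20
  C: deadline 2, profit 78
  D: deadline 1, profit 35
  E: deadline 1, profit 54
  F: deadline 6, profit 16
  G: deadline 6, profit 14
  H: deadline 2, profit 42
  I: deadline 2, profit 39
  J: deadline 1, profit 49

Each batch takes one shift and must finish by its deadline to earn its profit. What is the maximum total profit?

258

Profit order: C=78 A=76 E=54 J=49 H=42 I=39 D=35 B=20 F=16 G=14
Assign: C→slot 2, A→slot 5, E→slot 1, J skipped, H skipped, I skipped, D skipped, B→slot 4, F→slot 6, G→slot 3.
Slots: [1:E] [2:C] [3:G] [4:B] [5:A] [6:F]
Profit = 54 + 78 + 14 + 20 + 76 + 16 = 258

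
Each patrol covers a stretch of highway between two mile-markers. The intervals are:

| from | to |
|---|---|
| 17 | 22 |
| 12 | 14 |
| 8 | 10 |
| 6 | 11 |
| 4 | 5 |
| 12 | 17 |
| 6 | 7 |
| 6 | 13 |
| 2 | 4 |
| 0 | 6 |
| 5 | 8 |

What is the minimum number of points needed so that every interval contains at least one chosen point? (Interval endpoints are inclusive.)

Sorted: [2,4] [4,5] [0,6] [6,7] [5,8] [8,10] [6,11] [6,13] [12,14] [12,17] [17,22]
{[2,4],[4,5],[0,6]} hit by 4; {[6,7],[5,8]} hit by 7; {[8,10],[6,11],[6,13]} hit by 10; {[12,14],[12,17]} hit by 14; {[17,22]} hit by 22.
Points: 4, 7, 10, 14, 22 (5 total).

5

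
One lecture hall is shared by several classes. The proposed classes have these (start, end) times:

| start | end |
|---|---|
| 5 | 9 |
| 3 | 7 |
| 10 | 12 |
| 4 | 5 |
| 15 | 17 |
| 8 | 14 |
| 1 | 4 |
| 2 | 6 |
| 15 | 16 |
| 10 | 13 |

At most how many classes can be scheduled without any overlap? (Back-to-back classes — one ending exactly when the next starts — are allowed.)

5

Order by finish time; keep every interval that doesn't clash with the previous kept one.
By end time: (1,4), (4,5), (2,6), (3,7), (5,9), (10,12), (10,13), (8,14), (15,16), (15,17).
Pick (1,4); next start ≥ 4 → (4,5); next start ≥ 5 → (5,9); next start ≥ 9 → (10,12); next start ≥ 12 → (15,16).
Selected 5 classes.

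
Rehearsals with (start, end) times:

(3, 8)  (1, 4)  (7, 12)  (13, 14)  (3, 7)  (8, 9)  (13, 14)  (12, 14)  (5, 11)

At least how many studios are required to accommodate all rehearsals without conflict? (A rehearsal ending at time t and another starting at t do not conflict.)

Count concurrent intervals with a sweep; the peak is the room count.
Events (time:±→running): 1:+→1 3:+→2 3:+→3 … peak 3.

3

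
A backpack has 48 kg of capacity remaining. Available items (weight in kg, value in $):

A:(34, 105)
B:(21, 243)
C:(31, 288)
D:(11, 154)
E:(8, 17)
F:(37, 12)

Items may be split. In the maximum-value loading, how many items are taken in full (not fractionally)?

2

Ratios (sorted): D 14.00, B 11.57, C 9.29, A 3.09, E 2.12, F 0.32
take D (11 @ 154); take B (21 @ 243); take 16/31 of C → 148.65. Capacity used 48/48.
2 item(s) taken whole; one partial (take 16/31 of C).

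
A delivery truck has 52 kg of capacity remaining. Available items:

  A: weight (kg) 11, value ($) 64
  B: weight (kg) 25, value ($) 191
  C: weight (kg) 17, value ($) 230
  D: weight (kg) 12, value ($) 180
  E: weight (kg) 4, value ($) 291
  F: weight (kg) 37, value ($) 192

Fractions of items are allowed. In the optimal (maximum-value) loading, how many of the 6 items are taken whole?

3

Sort by value per unit weight and fill in that order.
Order: E (291/4=72.75) > D (180/12=15.00) > C (230/17=13.53) > B (191/25=7.64) > A (64/11=5.82) > F (192/37=5.19)
Fill: take E (4 @ 291) → take D (12 @ 180) → take C (17 @ 230) → take 19/25 of B → 145.16; 52/52 used.
3 item(s) taken whole; one partial (take 19/25 of B).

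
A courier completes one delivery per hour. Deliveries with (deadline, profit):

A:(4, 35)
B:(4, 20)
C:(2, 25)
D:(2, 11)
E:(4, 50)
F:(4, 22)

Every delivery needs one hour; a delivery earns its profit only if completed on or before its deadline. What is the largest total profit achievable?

Take jobs in profit order; each goes to the latest open slot no later than its deadline.
Profit order: E=50 A=35 C=25 F=22 B=20 D=11
Assign: E→slot 4, A→slot 3, C→slot 2, F→slot 1, B skipped, D skipped.
Slots: [1:F] [2:C] [3:A] [4:E]
Profit = 22 + 25 + 35 + 50 = 132

132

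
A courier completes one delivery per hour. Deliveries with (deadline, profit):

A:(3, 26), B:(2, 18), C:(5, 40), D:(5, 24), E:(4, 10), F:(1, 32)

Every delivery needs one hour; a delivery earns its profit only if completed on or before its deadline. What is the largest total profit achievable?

By profit: C(d5,40), F(d1,32), A(d3,26), D(d5,24), B(d2,18), E(d4,10)
C→slot 5; F→slot 1; A→slot 3; D→slot 4; B→slot 2; E skipped.
Profit = 32 + 18 + 26 + 24 + 40 = 140

140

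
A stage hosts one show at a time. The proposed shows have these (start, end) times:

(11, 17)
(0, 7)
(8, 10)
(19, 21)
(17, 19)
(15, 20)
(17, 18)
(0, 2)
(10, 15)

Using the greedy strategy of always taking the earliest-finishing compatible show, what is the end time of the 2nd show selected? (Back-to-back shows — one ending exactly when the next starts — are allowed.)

Sorted by end: (0,2)  (0,7)  (8,10)  (10,15)  (11,17)  (17,18)  (17,19)  (15,20)  (19,21)
take (0,2); take (8,10); take (10,15); take (17,18); take (19,21).
Selected: (0,2) (8,10) (10,15) (17,18) (19,21)

10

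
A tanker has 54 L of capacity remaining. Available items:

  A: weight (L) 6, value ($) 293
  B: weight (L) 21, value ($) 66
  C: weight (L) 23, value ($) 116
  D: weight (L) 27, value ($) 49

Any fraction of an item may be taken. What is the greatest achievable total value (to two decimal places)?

482.26

Order: A (293/6=48.83) > C (116/23=5.04) > B (66/21=3.14) > D (49/27=1.81)
Fill: take A (6 @ 293) → take C (23 @ 116) → take B (21 @ 66) → take 4/27 of D → 7.26; 54/54 used.
Total value = 482.26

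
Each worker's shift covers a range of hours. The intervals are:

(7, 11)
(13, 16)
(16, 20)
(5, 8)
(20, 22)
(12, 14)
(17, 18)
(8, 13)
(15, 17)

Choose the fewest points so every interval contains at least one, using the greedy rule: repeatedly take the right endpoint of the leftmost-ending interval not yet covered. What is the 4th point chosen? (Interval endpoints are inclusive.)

Sorted: [5,8] [7,11] [8,13] [12,14] [13,16] [15,17] [17,18] [16,20] [20,22]
{[5,8],[7,11],[8,13]} hit by 8; {[12,14],[13,16]} hit by 14; {[15,17],[17,18],[16,20]} hit by 17; {[20,22]} hit by 22.
Points: 8, 14, 17, 22 (4 total).

22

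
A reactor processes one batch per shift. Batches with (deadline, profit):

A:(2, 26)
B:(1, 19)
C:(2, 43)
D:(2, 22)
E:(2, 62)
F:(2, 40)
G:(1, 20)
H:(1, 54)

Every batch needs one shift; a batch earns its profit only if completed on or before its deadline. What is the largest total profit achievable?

Profit order: E=62 H=54 C=43 F=40 A=26 D=22 G=20 B=19
Assign: E→slot 2, H→slot 1, C skipped, F skipped, A skipped, D skipped, G skipped, B skipped.
Slots: [1:H] [2:E]
Profit = 54 + 62 = 116

116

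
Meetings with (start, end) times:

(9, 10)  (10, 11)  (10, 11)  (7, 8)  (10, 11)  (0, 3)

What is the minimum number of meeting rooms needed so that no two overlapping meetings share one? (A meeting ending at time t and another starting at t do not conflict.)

The answer is the maximum number of intervals overlapping at any instant.
Events (time:±→running): 0:+→1 3:-→0 7:+→1 8:-→0 9:+→1 10:-→0 10:+→1 10:+→2 10:+→3 … peak 3.

3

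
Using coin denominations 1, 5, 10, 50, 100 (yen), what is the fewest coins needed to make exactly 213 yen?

6

Use the largest denomination that fits, subtract, and repeat.
213 − 2×100→13 − 1×10→3 − 3×1→0
Total coins = 2 + 1 + 3 = 6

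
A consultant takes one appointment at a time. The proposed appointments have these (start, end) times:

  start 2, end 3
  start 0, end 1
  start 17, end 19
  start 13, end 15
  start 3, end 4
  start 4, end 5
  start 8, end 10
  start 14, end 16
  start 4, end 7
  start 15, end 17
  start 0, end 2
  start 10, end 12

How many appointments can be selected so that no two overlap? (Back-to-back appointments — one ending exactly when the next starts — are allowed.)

Sorted by end: (0,1)  (0,2)  (2,3)  (3,4)  (4,5)  (4,7)  (8,10)  (10,12)  (13,15)  (14,16)  (15,17)  (17,19)
take (0,1); take (2,3); take (3,4); take (4,5); skip (4,7); take (8,10); take (10,12); take (13,15); skip (14,16); take (15,17); take (17,19).
Selected 9 appointments.

9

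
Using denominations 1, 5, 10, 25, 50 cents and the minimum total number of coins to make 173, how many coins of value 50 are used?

3

173 − 3×50→23 − 2×10→3 − 3×1→0
Count of 50: 3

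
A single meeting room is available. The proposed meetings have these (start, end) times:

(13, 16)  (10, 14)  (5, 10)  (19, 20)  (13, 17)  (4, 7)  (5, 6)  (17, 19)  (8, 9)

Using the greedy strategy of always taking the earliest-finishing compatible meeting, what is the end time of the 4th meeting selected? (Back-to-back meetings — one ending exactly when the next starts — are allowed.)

19

By end time: (5,6), (4,7), (8,9), (5,10), (10,14), (13,16), (13,17), (17,19), (19,20).
Pick (5,6); next start ≥ 6 → (8,9); next start ≥ 9 → (10,14); next start ≥ 14 → (17,19); next start ≥ 19 → (19,20).
Selected: (5,6) (8,9) (10,14) (17,19) (19,20)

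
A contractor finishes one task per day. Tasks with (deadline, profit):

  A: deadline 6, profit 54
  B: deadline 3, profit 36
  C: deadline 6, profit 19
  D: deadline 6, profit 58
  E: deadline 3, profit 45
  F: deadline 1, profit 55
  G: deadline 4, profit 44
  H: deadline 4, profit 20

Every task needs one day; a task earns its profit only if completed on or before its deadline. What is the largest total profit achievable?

By profit: D(d6,58), F(d1,55), A(d6,54), E(d3,45), G(d4,44), B(d3,36), H(d4,20), C(d6,19)
D→slot 6; F→slot 1; A→slot 5; E→slot 3; G→slot 4; B→slot 2; H skipped; C skipped.
Profit = 55 + 36 + 45 + 44 + 54 + 58 = 292

292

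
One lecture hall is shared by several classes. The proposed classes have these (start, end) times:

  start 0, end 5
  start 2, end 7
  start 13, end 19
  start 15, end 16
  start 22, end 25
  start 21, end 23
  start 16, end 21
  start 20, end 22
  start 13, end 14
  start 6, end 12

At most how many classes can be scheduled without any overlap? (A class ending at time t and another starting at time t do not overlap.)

6

Order by finish time; keep every interval that doesn't clash with the previous kept one.
By end time: (0,5), (2,7), (6,12), (13,14), (15,16), (13,19), (16,21), (20,22), (21,23), (22,25).
Pick (0,5); next start ≥ 5 → (6,12); next start ≥ 12 → (13,14); next start ≥ 14 → (15,16); next start ≥ 16 → (16,21); next start ≥ 21 → (21,23).
Selected 6 classes.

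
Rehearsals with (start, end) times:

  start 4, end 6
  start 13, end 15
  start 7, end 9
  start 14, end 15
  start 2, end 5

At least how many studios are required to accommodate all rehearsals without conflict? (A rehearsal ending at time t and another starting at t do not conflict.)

2

The answer is the maximum number of intervals overlapping at any instant.
Events (time:±→running): 2:+→1 4:+→2 … peak 2.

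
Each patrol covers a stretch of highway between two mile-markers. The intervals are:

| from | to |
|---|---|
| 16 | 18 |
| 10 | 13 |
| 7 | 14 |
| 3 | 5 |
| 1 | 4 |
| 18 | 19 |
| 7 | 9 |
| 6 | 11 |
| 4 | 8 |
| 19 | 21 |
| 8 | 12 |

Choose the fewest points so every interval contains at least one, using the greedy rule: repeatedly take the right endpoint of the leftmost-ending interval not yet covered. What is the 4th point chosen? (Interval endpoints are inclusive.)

Sorted: [1,4] [3,5] [4,8] [7,9] [6,11] [8,12] [10,13] [7,14] [16,18] [18,19] [19,21]
{[1,4],[3,5],[4,8]} hit by 4; {[7,9],[6,11],[8,12]} hit by 9; {[10,13],[7,14]} hit by 13; {[16,18],[18,19]} hit by 18; {[19,21]} hit by 21.
Points: 4, 9, 13, 18, 21 (5 total).

18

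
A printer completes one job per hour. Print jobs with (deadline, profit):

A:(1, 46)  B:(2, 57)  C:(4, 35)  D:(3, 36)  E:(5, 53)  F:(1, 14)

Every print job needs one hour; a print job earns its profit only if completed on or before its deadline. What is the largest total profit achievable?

Sort by profit descending; place each in the latest free slot ≤ its deadline.
By profit: B(d2,57), E(d5,53), A(d1,46), D(d3,36), C(d4,35), F(d1,14)
B→slot 2; E→slot 5; A→slot 1; D→slot 3; C→slot 4; F skipped.
Profit = 46 + 57 + 36 + 35 + 53 = 227

227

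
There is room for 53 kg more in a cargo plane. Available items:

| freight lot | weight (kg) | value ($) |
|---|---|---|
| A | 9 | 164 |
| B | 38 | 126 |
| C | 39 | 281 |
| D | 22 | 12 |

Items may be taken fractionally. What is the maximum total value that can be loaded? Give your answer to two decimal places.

461.58

Sort by value per unit weight and fill in that order.
Ratios (sorted): A 18.22, C 7.21, B 3.32, D 0.55
take A (9 @ 164); take C (39 @ 281); take 5/38 of B → 16.58. Capacity used 53/53.
Total value = 461.58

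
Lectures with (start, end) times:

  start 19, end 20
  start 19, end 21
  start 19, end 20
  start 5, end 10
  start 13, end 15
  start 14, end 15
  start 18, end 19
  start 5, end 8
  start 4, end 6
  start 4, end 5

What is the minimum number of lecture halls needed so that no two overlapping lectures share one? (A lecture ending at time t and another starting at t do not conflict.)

3

Events (time:±→running): 4:+→1 4:+→2 5:-→1 5:+→2 5:+→3 … peak 3.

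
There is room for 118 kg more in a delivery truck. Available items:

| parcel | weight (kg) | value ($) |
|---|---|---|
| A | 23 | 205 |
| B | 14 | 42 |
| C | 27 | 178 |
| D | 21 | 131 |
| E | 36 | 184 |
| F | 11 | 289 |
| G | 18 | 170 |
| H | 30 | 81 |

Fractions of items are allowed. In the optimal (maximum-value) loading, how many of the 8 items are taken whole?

5

Sort by value per unit weight and fill in that order.
Ratios (sorted): F 26.27, G 9.44, A 8.91, C 6.59, D 6.24, E 5.11, B 3.00, H 2.70
take F (11 @ 289); take G (18 @ 170); take A (23 @ 205); take C (27 @ 178); take D (21 @ 131); take 18/36 of E → 92.00. Capacity used 118/118.
5 item(s) taken whole; one partial (take 18/36 of E).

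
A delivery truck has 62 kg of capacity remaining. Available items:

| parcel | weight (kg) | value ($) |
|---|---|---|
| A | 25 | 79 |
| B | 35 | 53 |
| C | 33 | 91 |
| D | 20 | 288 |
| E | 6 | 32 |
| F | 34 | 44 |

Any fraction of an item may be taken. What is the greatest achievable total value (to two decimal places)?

Greedy by value/weight ratio, highest first.
Order: D (288/20=14.40) > E (32/6=5.33) > A (79/25=3.16) > C (91/33=2.76) > B (53/35=1.51) > F (44/34=1.29)
Fill: take D (20 @ 288) → take E (6 @ 32) → take A (25 @ 79) → take 11/33 of C → 30.33; 62/62 used.
Total value = 429.33

429.33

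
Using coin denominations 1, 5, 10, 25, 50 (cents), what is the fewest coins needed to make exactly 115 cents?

4

Use the largest denomination that fits, subtract, and repeat.
115 = 2×50 + 1×10 + 1×5
Total coins = 2 + 1 + 1 = 4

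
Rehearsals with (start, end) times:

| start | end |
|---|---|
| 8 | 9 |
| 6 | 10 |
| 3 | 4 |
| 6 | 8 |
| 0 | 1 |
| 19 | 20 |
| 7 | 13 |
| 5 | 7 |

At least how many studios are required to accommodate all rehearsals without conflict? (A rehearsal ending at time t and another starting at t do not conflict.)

3

The answer is the maximum number of intervals overlapping at any instant.
starts: [0, 3, 5, 6, 6, 7, 8, 19]
ends:   [1, 4, 7, 8, 9, 10, 13, 20]
s0→1 e1→0 s3→1 e4→0 s5→1 s6→2 s6→3  — peak 3.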